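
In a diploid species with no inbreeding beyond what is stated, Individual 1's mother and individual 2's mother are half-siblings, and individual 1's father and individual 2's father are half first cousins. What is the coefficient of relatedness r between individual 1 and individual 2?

0.078125

Relatedness sums over independent paths through distinct common ancestors.
Individual 1 and individual 2 are related in two ways: half first cousins through their mothers (r = 1/16) and half second cousins through their fathers (r = 1/64).
r = 1/16 + 1/64 = 0.078125.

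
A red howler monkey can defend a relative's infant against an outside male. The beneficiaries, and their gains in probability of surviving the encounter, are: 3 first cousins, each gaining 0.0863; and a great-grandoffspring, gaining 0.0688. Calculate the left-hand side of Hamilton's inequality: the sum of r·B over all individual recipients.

r to a first cousin = 1/8 (first cousins share one grandparent pair — two paths of length 4: r = 2·(1/2)^4 = 1/8).
r to a great-grandoffspring = 0.125 (three parent–offspring links: r = (1/2)^3 = 1/8).
Summing one r·B term per recipient: 3·0.125·0.0863 + 1·0.125·0.0688 = 0.0409625.

0.0409625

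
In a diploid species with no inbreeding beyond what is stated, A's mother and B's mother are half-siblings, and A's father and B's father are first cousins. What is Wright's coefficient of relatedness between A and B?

0.09375

Independent pedigree routes through distinct common ancestors add.
A and B are related in two ways: half first cousins through their mothers (r = 1/16) and second cousins through their fathers (r = 1/32).
r = 1/16 + 1/32 = 0.09375.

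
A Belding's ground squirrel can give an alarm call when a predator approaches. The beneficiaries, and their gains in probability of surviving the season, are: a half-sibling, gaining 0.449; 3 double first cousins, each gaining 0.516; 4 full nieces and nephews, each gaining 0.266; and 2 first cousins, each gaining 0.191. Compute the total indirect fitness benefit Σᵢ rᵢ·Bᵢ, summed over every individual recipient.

0.813

r to a half-sibling = 1/4 (half-sibs share one parent — one path of length 2: r = (1/2)^2 = 1/4).
r to a double first cousin = 1/4 (double first cousins share both grandparent pairs — four paths of length 4: r = 4·(1/2)^4 = 1/4).
r to a full niece or nephew = 0.25 (full aunt/uncle↔niece/nephew: two paths of length 3 through the shared grandparent pair: r = 2·(1/2)^3 = 1/4).
r to a first cousin = 0.125 (first cousins share one grandparent pair — two paths of length 4: r = 2·(1/2)^4 = 1/8).
Summing one r·B term per recipient: 1·0.25·0.449 + 3·0.25·0.516 + 4·0.25·0.266 + 2·0.125·0.191 = 0.813.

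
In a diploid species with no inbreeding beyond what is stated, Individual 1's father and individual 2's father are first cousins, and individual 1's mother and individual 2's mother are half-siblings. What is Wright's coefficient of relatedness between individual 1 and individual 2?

Wright's path rule: contributions from independent ancestry routes add.
Individual 1 and individual 2 are related in two ways: second cousins through their fathers (r = 1/32) and half first cousins through their mothers (r = 1/16).
r = 1/32 + 1/16 = 3/32 = 0.09375.

0.09375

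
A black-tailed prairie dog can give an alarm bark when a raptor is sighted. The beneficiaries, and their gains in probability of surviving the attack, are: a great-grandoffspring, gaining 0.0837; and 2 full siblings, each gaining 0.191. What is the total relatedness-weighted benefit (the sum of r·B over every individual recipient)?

0.2014625

r to a great-grandoffspring = 0.125 (three parent–offspring links: r = (1/2)^3 = 1/8).
r to a full sibling = 0.5 (full sibs share both parents — two paths of length 2: r = 2·(1/2)^2 = 1/2).
Summing one r·B term per recipient: 1·0.125·0.0837 + 2·0.5·0.191 = 0.2014625.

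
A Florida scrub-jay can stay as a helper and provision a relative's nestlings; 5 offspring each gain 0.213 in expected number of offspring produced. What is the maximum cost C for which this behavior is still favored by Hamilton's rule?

r to an offspring = 0.5 (one parent–offspring link: r = (1/2)^1 = 1/2).
Hamilton's rule: n·r·B > C, so the trait is favored while C < n·r·B = 5·0.5·0.213 = 0.5325.

0.5325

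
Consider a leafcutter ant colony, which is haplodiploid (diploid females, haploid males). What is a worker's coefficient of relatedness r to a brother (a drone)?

0.25

Her haploid brother carries none of their father's genes and a random half of their mother's genome; that half matches the maternal half of her own genome with probability 1/2: r = 1/2 · 1/2 = 1/4.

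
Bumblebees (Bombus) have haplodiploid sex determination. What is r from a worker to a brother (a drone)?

0.25

Her haploid brother carries none of their father's genes and a random half of their mother's genome; that half matches the maternal half of her own genome with probability 1/2: r = 1/2 · 1/2 = 1/4.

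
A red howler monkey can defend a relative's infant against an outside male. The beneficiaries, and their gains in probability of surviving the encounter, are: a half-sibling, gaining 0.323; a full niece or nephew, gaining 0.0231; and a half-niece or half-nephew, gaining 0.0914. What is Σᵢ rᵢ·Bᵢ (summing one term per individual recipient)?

r to a half-sibling = 1/4 (half-sibs share one parent — one path of length 2: r = (1/2)^2 = 1/4).
r to a full niece or nephew = 0.25 (full aunt/uncle↔niece/nephew: two paths of length 3 through the shared grandparent pair: r = 2·(1/2)^3 = 1/4).
r to a half-niece or half-nephew = 1/8 (half-aunt/uncle↔niece/nephew: one path of length 3: r = (1/2)^3 = 1/8).
Summing one r·B term per recipient: 1·0.25·0.323 + 1·0.25·0.0231 + 1·0.125·0.0914 = 0.09795.

0.09795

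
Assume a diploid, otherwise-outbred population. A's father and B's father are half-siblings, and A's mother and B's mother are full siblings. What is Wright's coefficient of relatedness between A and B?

0.1875

Independent pedigree routes through distinct common ancestors add.
A and B are related in two ways: half first cousins through their fathers (r = 1/16) and first cousins through their mothers (r = 1/8).
r = 1/16 + 1/8 = 0.1875.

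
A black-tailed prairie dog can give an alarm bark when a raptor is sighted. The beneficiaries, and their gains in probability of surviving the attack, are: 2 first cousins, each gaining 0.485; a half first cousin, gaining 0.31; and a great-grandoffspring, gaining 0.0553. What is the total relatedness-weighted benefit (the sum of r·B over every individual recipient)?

0.1475375

r to a first cousin = 1/8 (first cousins share one grandparent pair — two paths of length 4: r = 2·(1/2)^4 = 1/8).
r to a half first cousin = 1/16 (half first cousins share one grandparent — one path of length 4: r = (1/2)^4 = 1/16).
r to a great-grandoffspring = 0.125 (three parent–offspring links: r = (1/2)^3 = 1/8).
Summing one r·B term per recipient: 2·0.125·0.485 + 1·0.0625·0.31 + 1·0.125·0.0553 = 0.1475375.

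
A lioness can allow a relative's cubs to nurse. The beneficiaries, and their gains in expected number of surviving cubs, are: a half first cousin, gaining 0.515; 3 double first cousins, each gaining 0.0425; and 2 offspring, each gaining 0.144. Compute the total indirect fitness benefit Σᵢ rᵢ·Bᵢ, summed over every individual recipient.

0.2080625

r to a half first cousin = 0.0625 (half first cousins share one grandparent — one path of length 4: r = (1/2)^4 = 1/16).
r to a double first cousin = 0.25 (double first cousins share both grandparent pairs — four paths of length 4: r = 4·(1/2)^4 = 1/4).
r to an offspring = 1/2 (one parent–offspring link: r = (1/2)^1 = 1/2).
Summing one r·B term per recipient: 1·0.0625·0.515 + 3·0.25·0.0425 + 2·0.5·0.144 = 0.2080625.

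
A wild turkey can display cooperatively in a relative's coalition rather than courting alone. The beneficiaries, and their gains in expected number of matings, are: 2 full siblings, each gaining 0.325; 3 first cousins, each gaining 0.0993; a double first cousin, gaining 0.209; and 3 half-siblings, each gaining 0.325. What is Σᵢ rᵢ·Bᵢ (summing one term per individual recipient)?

0.6582375

r to a full sibling = 1/2 (full sibs share both parents — two paths of length 2: r = 2·(1/2)^2 = 1/2).
r to a first cousin = 0.125 (first cousins share one grandparent pair — two paths of length 4: r = 2·(1/2)^4 = 1/8).
r to a double first cousin = 1/4 (double first cousins share both grandparent pairs — four paths of length 4: r = 4·(1/2)^4 = 1/4).
r to a half-sibling = 0.25 (half-sibs share one parent — one path of length 2: r = (1/2)^2 = 1/4).
Summing one r·B term per recipient: 2·0.5·0.325 + 3·0.125·0.0993 + 1·0.25·0.209 + 3·0.25·0.325 = 0.6582375.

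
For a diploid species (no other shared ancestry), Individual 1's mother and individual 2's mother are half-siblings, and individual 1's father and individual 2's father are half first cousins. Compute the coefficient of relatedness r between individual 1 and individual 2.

With two independent routes of shared ancestry, r is the sum of the two contributions.
Individual 1 and individual 2 are related in two ways: half first cousins through their mothers (r = 1/16) and half second cousins through their fathers (r = 1/64).
r = 1/16 + 1/64 = 5/64 = 0.078125.

0.078125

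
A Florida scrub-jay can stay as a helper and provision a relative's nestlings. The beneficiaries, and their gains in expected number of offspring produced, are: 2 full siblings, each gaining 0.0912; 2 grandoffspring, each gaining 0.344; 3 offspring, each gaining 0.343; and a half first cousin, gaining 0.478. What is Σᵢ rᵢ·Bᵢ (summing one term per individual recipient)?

r to a full sibling = 1/2 (full sibs share both parents — two paths of length 2: r = 2·(1/2)^2 = 1/2).
r to a grandoffspring = 1/4 (two parent–offspring links: r = (1/2)^2 = 1/4).
r to an offspring = 1/2 (one parent–offspring link: r = (1/2)^1 = 1/2).
r to a half first cousin = 1/16 (half first cousins share one grandparent — one path of length 4: r = (1/2)^4 = 1/16).
Summing one r·B term per recipient: 2·0.5·0.0912 + 2·0.25·0.344 + 3·0.5·0.343 + 1·0.0625·0.478 = 0.807575.

0.807575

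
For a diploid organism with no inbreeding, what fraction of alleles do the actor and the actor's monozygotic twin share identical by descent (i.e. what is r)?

1

Each parent–offspring link contributes a factor of 1/2, and independent paths through distinct common ancestors add.
Monozygotic twins share every allele identical by descent: r = 1.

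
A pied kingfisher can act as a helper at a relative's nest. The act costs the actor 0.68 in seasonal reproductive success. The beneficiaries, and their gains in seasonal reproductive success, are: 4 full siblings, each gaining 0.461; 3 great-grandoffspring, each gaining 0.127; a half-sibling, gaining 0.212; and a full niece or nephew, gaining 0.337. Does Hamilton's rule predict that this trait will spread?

Yes

Hamilton's rule: the trait is favored when the sum of r·B over every recipient exceeds the actor's cost C.
r to a full sibling = 0.5 (full sibs share both parents — two paths of length 2: r = 2·(1/2)^2 = 1/2).
r to a great-grandoffspring = 0.125 (three parent–offspring links: r = (1/2)^3 = 1/8).
r to a half-sibling = 0.25 (half-sibs share one parent — one path of length 2: r = (1/2)^2 = 1/4).
r to a full niece or nephew = 0.25 (full aunt/uncle↔niece/nephew: two paths of length 3 through the shared grandparent pair: r = 2·(1/2)^3 = 1/4).
Summing one r·B term per recipient: 4·0.5·0.461 + 3·0.125·0.127 + 1·0.25·0.212 + 1·0.25·0.337 = 1.106875.
1.106875 > 0.68: the indirect benefit exceeds the cost.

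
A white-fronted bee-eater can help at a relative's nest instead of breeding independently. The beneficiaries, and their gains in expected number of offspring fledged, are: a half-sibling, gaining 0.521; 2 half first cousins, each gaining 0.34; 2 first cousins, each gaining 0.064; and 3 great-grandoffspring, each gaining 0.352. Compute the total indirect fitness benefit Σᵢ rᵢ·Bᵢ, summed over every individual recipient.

0.32075

r to a half-sibling = 0.25 (half-sibs share one parent — one path of length 2: r = (1/2)^2 = 1/4).
r to a half first cousin = 0.0625 (half first cousins share one grandparent — one path of length 4: r = (1/2)^4 = 1/16).
r to a first cousin = 0.125 (first cousins share one grandparent pair — two paths of length 4: r = 2·(1/2)^4 = 1/8).
r to a great-grandoffspring = 0.125 (three parent–offspring links: r = (1/2)^3 = 1/8).
Summing one r·B term per recipient: 1·0.25·0.521 + 2·0.0625·0.34 + 2·0.125·0.064 + 3·0.125·0.352 = 0.32075.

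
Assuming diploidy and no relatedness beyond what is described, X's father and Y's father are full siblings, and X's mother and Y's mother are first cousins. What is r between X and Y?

0.15625

Independent pedigree routes through distinct common ancestors add.
X and Y are related in two ways: first cousins through their fathers (r = 1/8) and second cousins through their mothers (r = 1/32).
r = 1/8 + 1/32 = 0.15625.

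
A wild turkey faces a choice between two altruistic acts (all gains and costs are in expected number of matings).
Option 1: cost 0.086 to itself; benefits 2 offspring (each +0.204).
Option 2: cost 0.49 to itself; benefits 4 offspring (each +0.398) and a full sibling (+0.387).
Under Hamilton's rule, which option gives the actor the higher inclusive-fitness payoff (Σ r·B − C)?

Option 1: r to an offspring = 0.5.
Option 1: Σ r·B − C = (2·0.5·0.204) − 0.086 = 0.118.
Option 2: r to an offspring = 0.5.
Option 2: r to a full sibling = 0.5.
Option 2: Σ r·B − C = (4·0.5·0.398 + 1·0.5·0.387) − 0.49 = 0.4995.
Option 2 has the higher net inclusive-fitness payoff.

Option 2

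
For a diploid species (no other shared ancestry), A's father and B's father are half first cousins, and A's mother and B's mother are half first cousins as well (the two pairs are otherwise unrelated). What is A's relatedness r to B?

Relatedness sums over independent paths through distinct common ancestors.
A and B are related in two ways: half second cousins through their fathers (r = 1/64) and half second cousins through their mothers (r = 1/64).
r = 1/64 + 1/64 = 1/32 = 0.03125.

0.03125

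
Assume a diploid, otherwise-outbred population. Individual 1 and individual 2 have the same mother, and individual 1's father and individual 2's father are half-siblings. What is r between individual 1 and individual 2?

Relatedness sums over independent paths through distinct common ancestors.
Individual 1 and individual 2 are related in two ways: half-sibs through their shared mother (r = 1/4) and half first cousins through their fathers (r = 1/16).
r = 1/4 + 1/16 = 5/16 = 0.3125.

0.3125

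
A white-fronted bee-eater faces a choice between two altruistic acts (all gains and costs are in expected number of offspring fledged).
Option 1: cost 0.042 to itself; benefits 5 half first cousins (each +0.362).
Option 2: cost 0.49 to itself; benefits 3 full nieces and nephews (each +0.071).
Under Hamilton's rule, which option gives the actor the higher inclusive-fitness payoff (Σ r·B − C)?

Option 1: r to a half first cousin = 0.0625.
Option 1: Σ r·B − C = (5·0.0625·0.362) − 0.042 = 0.071125.
Option 2: r to a full niece or nephew = 0.25.
Option 2: Σ r·B − C = (3·0.25·0.071) − 0.49 = -0.43675.
Option 1 has the higher net inclusive-fitness payoff.

Option 1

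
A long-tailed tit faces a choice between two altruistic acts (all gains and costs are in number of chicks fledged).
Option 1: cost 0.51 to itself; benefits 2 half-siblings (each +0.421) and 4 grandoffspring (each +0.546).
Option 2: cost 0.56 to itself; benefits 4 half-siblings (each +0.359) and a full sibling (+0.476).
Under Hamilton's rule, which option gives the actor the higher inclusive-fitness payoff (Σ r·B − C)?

Option 1: r to a half-sibling = 0.25.
Option 1: r to a grandoffspring = 0.25.
Option 1: Σ r·B − C = (2·0.25·0.421 + 4·0.25·0.546) − 0.51 = 0.2465.
Option 2: r to a half-sibling = 0.25.
Option 2: r to a full sibling = 0.5.
Option 2: Σ r·B − C = (4·0.25·0.359 + 1·0.5·0.476) − 0.56 = 0.037.
Option 1 has the higher net inclusive-fitness payoff.

Option 1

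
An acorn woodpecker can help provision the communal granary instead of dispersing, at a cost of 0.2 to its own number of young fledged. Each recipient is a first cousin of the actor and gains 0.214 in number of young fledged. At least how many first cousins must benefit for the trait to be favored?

8

r to a first cousin = 1/8 (first cousins share one grandparent pair — two paths of length 4: r = 2·(1/2)^4 = 1/8).
Hamilton's rule: n·r·B > C  ⇒  n > C/(r·B) = 0.2/(0.125·0.214) = 7.477.
The smallest integer exceeding 7.477 is 8.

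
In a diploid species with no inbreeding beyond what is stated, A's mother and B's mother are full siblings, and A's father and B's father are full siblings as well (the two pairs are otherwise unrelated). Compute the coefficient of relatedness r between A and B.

Wright's path rule: contributions from independent ancestry routes add.
A and B are related in two ways: first cousins through their mothers (r = 1/8) and first cousins through their fathers (r = 1/8) — i.e. double first cousins.
r = 1/8 + 1/8 = 1/4 = 0.25.

0.25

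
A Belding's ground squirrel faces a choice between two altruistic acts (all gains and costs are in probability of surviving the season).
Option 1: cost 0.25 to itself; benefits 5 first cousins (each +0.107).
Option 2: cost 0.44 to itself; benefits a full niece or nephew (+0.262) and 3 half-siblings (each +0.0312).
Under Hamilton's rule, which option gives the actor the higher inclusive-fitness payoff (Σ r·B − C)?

Option 1

Option 1: r to a first cousin = 0.125.
Option 1: Σ r·B − C = (5·0.125·0.107) − 0.25 = -0.183125.
Option 2: r to a full niece or nephew = 0.25.
Option 2: r to a half-sibling = 0.25.
Option 2: Σ r·B − C = (1·0.25·0.262 + 3·0.25·0.0312) − 0.44 = -0.3511.
Option 1 has the higher net inclusive-fitness payoff.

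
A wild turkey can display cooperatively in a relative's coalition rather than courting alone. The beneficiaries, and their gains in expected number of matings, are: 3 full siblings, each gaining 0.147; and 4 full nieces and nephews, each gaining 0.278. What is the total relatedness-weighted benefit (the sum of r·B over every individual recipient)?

r to a full sibling = 0.5 (full sibs share both parents — two paths of length 2: r = 2·(1/2)^2 = 1/2).
r to a full niece or nephew = 1/4 (full aunt/uncle↔niece/nephew: two paths of length 3 through the shared grandparent pair: r = 2·(1/2)^3 = 1/4).
Summing one r·B term per recipient: 3·0.5·0.147 + 4·0.25·0.278 = 0.4985.

0.4985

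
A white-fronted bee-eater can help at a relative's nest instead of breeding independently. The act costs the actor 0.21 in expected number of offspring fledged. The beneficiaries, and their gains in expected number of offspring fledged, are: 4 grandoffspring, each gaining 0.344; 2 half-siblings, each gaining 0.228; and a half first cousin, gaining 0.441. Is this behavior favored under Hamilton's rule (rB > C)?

Hamilton's rule: the trait is favored when the sum of r·B over every recipient exceeds the actor's cost C.
r to a grandoffspring = 1/4 (two parent–offspring links: r = (1/2)^2 = 1/4).
r to a half-sibling = 1/4 (half-sibs share one parent — one path of length 2: r = (1/2)^2 = 1/4).
r to a half first cousin = 1/16 (half first cousins share one grandparent — one path of length 4: r = (1/2)^4 = 1/16).
Summing one r·B term per recipient: 4·0.25·0.344 + 2·0.25·0.228 + 1·0.0625·0.441 = 0.4855625.
0.4855625 > 0.21: the indirect benefit exceeds the cost.

Yes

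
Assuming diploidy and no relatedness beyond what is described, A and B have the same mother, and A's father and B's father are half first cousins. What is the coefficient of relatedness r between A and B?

Wright's path rule: contributions from independent ancestry routes add.
A and B are related in two ways: half-sibs through their shared mother (r = 1/4) and half second cousins through their fathers (r = 1/64).
r = 1/4 + 1/64 = 0.265625.

0.265625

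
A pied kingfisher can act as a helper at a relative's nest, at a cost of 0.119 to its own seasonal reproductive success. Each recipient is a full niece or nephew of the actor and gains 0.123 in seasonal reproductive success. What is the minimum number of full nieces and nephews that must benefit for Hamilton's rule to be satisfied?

4

r to a full niece or nephew = 0.25 (full aunt/uncle↔niece/nephew: two paths of length 3 through the shared grandparent pair: r = 2·(1/2)^3 = 1/4).
Hamilton's rule: n·r·B > C  ⇒  n > C/(r·B) = 0.119/(0.25·0.123) = 3.87.
The smallest integer exceeding 3.87 is 4.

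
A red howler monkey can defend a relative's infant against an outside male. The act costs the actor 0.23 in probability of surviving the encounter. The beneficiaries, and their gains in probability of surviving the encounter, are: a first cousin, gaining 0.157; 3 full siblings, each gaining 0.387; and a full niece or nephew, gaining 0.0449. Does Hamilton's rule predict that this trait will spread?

Yes

Hamilton's rule: the trait is favored when the sum of r·B over every recipient exceeds the actor's cost C.
r to a first cousin = 0.125 (first cousins share one grandparent pair — two paths of length 4: r = 2·(1/2)^4 = 1/8).
r to a full sibling = 1/2 (full sibs share both parents — two paths of length 2: r = 2·(1/2)^2 = 1/2).
r to a full niece or nephew = 0.25 (full aunt/uncle↔niece/nephew: two paths of length 3 through the shared grandparent pair: r = 2·(1/2)^3 = 1/4).
Summing one r·B term per recipient: 1·0.125·0.157 + 3·0.5·0.387 + 1·0.25·0.0449 = 0.61135.
0.61135 > 0.23: the indirect benefit exceeds the cost.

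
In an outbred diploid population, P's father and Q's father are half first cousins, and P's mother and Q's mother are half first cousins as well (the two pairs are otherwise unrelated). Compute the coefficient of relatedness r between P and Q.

0.03125

Wright's path rule: contributions from independent ancestry routes add.
P and Q are related in two ways: half second cousins through their fathers (r = 1/64) and half second cousins through their mothers (r = 1/64).
r = 1/64 + 1/64 = 1/32 = 0.03125.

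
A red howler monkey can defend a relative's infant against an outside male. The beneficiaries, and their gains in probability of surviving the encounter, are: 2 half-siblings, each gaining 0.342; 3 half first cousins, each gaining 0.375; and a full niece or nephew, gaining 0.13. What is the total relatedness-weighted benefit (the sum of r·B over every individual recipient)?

r to a half-sibling = 0.25 (half-sibs share one parent — one path of length 2: r = (1/2)^2 = 1/4).
r to a half first cousin = 1/16 (half first cousins share one grandparent — one path of length 4: r = (1/2)^4 = 1/16).
r to a full niece or nephew = 0.25 (full aunt/uncle↔niece/nephew: two paths of length 3 through the shared grandparent pair: r = 2·(1/2)^3 = 1/4).
Summing one r·B term per recipient: 2·0.25·0.342 + 3·0.0625·0.375 + 1·0.25·0.13 = 0.2738125.

0.2738125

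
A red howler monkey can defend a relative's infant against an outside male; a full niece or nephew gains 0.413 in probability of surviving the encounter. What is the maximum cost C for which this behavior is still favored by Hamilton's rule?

0.10325

r to a full niece or nephew = 0.25 (full aunt/uncle↔niece/nephew: two paths of length 3 through the shared grandparent pair: r = 2·(1/2)^3 = 1/4).
Hamilton's rule: n·r·B > C, so the trait is favored while C < n·r·B = 1·0.25·0.413 = 0.10325.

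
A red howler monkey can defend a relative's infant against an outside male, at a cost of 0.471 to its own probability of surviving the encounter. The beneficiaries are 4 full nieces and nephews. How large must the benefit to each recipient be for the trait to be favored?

r to a full niece or nephew = 0.25 (full aunt/uncle↔niece/nephew: two paths of length 3 through the shared grandparent pair: r = 2·(1/2)^3 = 1/4).
Hamilton's rule with n recipients of equal r: n·r·B > C, so B > C/(n·r) = 0.471/(4·0.25) = 0.471.

0.471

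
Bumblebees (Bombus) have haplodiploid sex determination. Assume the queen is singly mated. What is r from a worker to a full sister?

Haplodiploid full sisters inherit their father's entire haploid genome identically (contributing 1/2) and on average half of their mother's contribution (1/2 · 1/2 = 1/4); r = 1/2 + 1/4 = 3/4.

0.75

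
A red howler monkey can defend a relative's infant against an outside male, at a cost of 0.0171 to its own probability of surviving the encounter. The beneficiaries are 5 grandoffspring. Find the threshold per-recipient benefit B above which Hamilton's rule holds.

0.0137

r to a grandoffspring = 0.25 (two parent–offspring links: r = (1/2)^2 = 1/4).
Hamilton's rule with n recipients of equal r: n·r·B > C, so B > C/(n·r) = 0.0171/(5·0.25) = 0.0137.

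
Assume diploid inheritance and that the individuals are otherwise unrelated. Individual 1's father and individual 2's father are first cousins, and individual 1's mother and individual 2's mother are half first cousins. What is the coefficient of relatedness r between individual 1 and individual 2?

Relatedness sums over independent paths through distinct common ancestors.
Individual 1 and individual 2 are related in two ways: second cousins through their fathers (r = 1/32) and half second cousins through their mothers (r = 1/64).
r = 1/32 + 1/64 = 0.046875.

0.046875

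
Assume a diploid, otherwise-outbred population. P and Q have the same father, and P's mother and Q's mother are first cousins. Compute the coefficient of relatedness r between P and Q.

0.28125

Independent pedigree routes through distinct common ancestors add.
P and Q are related in two ways: half-sibs through their shared father (r = 1/4) and second cousins through their mothers (r = 1/32).
r = 1/4 + 1/32 = 0.28125.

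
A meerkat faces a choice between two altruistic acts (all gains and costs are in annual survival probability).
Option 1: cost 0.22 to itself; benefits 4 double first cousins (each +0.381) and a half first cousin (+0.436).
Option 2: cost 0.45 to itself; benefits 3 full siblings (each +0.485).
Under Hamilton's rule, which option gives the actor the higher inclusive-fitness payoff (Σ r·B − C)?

Option 2

Option 1: r to a double first cousin = 0.25.
Option 1: r to a half first cousin = 0.0625.
Option 1: Σ r·B − C = (4·0.25·0.381 + 1·0.0625·0.436) − 0.22 = 0.18825.
Option 2: r to a full sibling = 0.5.
Option 2: Σ r·B − C = (3·0.5·0.485) − 0.45 = 0.2775.
Option 2 has the higher net inclusive-fitness payoff.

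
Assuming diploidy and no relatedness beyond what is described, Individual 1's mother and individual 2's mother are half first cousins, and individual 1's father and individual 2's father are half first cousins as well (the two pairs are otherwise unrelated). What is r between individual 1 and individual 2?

0.03125

Wright's path rule: contributions from independent ancestry routes add.
Individual 1 and individual 2 are related in two ways: half second cousins through their mothers (r = 1/64) and half second cousins through their fathers (r = 1/64).
r = 1/64 + 1/64 = 1/32 = 0.03125.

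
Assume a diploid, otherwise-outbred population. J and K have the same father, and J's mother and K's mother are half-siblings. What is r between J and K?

Relatedness sums over independent paths through distinct common ancestors.
J and K are related in two ways: half-sibs through their shared father (r = 1/4) and half first cousins through their mothers (r = 1/16).
r = 1/4 + 1/16 = 5/16 = 0.3125.

0.3125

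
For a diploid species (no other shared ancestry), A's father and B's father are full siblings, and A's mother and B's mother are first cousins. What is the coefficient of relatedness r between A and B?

0.15625

With two independent routes of shared ancestry, r is the sum of the two contributions.
A and B are related in two ways: first cousins through their fathers (r = 1/8) and second cousins through their mothers (r = 1/32).
r = 1/8 + 1/32 = 5/32 = 0.15625.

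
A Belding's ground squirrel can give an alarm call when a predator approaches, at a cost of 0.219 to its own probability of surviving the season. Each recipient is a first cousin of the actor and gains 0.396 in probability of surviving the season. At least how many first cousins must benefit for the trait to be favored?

r to a first cousin = 0.125 (first cousins share one grandparent pair — two paths of length 4: r = 2·(1/2)^4 = 1/8).
Hamilton's rule: n·r·B > C  ⇒  n > C/(r·B) = 0.219/(0.125·0.396) = 4.424.
The smallest integer exceeding 4.424 is 5.

5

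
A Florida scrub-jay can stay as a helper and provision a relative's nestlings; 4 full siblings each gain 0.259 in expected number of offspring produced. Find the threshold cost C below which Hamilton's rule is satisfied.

r to a full sibling = 1/2 (full sibs share both parents — two paths of length 2: r = 2·(1/2)^2 = 1/2).
Hamilton's rule: n·r·B > C, so the trait is favored while C < n·r·B = 4·0.5·0.259 = 0.518.

0.518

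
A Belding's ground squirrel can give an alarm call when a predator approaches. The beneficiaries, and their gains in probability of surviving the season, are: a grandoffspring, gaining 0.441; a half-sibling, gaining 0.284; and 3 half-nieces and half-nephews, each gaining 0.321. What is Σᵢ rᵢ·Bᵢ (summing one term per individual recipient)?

r to a grandoffspring = 0.25 (two parent–offspring links: r = (1/2)^2 = 1/4).
r to a half-sibling = 1/4 (half-sibs share one parent — one path of length 2: r = (1/2)^2 = 1/4).
r to a half-niece or half-nephew = 0.125 (half-aunt/uncle↔niece/nephew: one path of length 3: r = (1/2)^3 = 1/8).
Summing one r·B term per recipient: 1·0.25·0.441 + 1·0.25·0.284 + 3·0.125·0.321 = 0.301625.

0.301625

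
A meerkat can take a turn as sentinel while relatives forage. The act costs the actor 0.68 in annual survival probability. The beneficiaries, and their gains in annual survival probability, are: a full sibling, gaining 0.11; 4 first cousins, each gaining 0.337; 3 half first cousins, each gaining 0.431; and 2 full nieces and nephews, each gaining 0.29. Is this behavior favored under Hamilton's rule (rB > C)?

No

Hamilton's rule: the trait is favored when the sum of r·B over every recipient exceeds the actor's cost C.
r to a full sibling = 1/2 (full sibs share both parents — two paths of length 2: r = 2·(1/2)^2 = 1/2).
r to a first cousin = 0.125 (first cousins share one grandparent pair — two paths of length 4: r = 2·(1/2)^4 = 1/8).
r to a half first cousin = 0.0625 (half first cousins share one grandparent — one path of length 4: r = (1/2)^4 = 1/16).
r to a full niece or nephew = 0.25 (full aunt/uncle↔niece/nephew: two paths of length 3 through the shared grandparent pair: r = 2·(1/2)^3 = 1/4).
Summing one r·B term per recipient: 1·0.5·0.11 + 4·0.125·0.337 + 3·0.0625·0.431 + 2·0.25·0.29 = 0.4493125.
0.4493125 < 0.68: the indirect benefit is less than the cost.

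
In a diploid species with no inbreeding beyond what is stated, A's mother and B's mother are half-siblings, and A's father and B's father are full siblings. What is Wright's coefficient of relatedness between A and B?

Wright's path rule: contributions from independent ancestry routes add.
A and B are related in two ways: half first cousins through their mothers (r = 1/16) and first cousins through their fathers (r = 1/8).
r = 1/16 + 1/8 = 3/16 = 0.1875.

0.1875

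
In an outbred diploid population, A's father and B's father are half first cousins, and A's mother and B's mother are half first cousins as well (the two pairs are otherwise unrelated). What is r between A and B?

With two independent routes of shared ancestry, r is the sum of the two contributions.
A and B are related in two ways: half second cousins through their fathers (r = 1/64) and half second cousins through their mothers (r = 1/64).
r = 1/64 + 1/64 = 1/32 = 0.03125.

0.03125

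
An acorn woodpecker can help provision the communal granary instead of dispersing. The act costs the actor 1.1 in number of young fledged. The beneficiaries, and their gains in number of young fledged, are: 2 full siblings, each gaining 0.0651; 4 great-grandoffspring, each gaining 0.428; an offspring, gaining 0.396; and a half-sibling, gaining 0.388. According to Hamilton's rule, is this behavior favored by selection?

No

Hamilton's rule: the trait is favored when the sum of r·B over every recipient exceeds the actor's cost C.
r to a full sibling = 1/2 (full sibs share both parents — two paths of length 2: r = 2·(1/2)^2 = 1/2).
r to a great-grandoffspring = 0.125 (three parent–offspring links: r = (1/2)^3 = 1/8).
r to an offspring = 0.5 (one parent–offspring link: r = (1/2)^1 = 1/2).
r to a half-sibling = 1/4 (half-sibs share one parent — one path of length 2: r = (1/2)^2 = 1/4).
Summing one r·B term per recipient: 2·0.5·0.0651 + 4·0.125·0.428 + 1·0.5·0.396 + 1·0.25·0.388 = 0.5741.
0.5741 < 1.1: the indirect benefit is less than the cost.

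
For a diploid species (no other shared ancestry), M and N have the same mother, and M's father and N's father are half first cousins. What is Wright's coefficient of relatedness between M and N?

0.265625

Independent pedigree routes through distinct common ancestors add.
M and N are related in two ways: half-sibs through their shared mother (r = 1/4) and half second cousins through their fathers (r = 1/64).
r = 1/4 + 1/64 = 0.265625.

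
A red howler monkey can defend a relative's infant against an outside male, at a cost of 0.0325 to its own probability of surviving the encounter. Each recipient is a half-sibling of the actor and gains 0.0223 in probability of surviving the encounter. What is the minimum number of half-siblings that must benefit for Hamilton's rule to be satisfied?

r to a half-sibling = 0.25 (half-sibs share one parent — one path of length 2: r = (1/2)^2 = 1/4).
Hamilton's rule: n·r·B > C  ⇒  n > C/(r·B) = 0.0325/(0.25·0.0223) = 5.83.
The smallest integer exceeding 5.83 is 6.

6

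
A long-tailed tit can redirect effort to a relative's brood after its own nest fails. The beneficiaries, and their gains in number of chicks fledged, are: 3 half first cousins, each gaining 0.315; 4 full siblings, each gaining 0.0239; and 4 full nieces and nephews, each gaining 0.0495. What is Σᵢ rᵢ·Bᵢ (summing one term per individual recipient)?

r to a half first cousin = 1/16 (half first cousins share one grandparent — one path of length 4: r = (1/2)^4 = 1/16).
r to a full sibling = 0.5 (full sibs share both parents — two paths of length 2: r = 2·(1/2)^2 = 1/2).
r to a full niece or nephew = 1/4 (full aunt/uncle↔niece/nephew: two paths of length 3 through the shared grandparent pair: r = 2·(1/2)^3 = 1/4).
Summing one r·B term per recipient: 3·0.0625·0.315 + 4·0.5·0.0239 + 4·0.25·0.0495 = 0.1563625.

0.1563625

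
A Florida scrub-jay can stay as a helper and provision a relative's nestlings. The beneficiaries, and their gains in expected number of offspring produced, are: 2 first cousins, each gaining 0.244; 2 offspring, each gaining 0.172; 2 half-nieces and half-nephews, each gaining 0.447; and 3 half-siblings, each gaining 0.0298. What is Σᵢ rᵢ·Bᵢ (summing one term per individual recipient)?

r to a first cousin = 0.125 (first cousins share one grandparent pair — two paths of length 4: r = 2·(1/2)^4 = 1/8).
r to an offspring = 1/2 (one parent–offspring link: r = (1/2)^1 = 1/2).
r to a half-niece or half-nephew = 1/8 (half-aunt/uncle↔niece/nephew: one path of length 3: r = (1/2)^3 = 1/8).
r to a half-sibling = 1/4 (half-sibs share one parent — one path of length 2: r = (1/2)^2 = 1/4).
Summing one r·B term per recipient: 2·0.125·0.244 + 2·0.5·0.172 + 2·0.125·0.447 + 3·0.25·0.0298 = 0.3671.

0.3671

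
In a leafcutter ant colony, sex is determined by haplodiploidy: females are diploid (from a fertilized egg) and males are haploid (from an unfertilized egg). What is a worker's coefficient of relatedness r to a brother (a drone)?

0.25

Her haploid brother carries none of their father's genes and a random half of their mother's genome; that half matches the maternal half of her own genome with probability 1/2: r = 1/2 · 1/2 = 1/4.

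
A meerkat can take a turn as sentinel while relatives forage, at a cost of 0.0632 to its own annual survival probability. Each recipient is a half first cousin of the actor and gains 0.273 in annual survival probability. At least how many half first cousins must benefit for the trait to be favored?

r to a half first cousin = 1/16 (half first cousins share one grandparent — one path of length 4: r = (1/2)^4 = 1/16).
Hamilton's rule: n·r·B > C  ⇒  n > C/(r·B) = 0.0632/(0.0625·0.273) = 3.704.
The smallest integer exceeding 3.704 is 4.

4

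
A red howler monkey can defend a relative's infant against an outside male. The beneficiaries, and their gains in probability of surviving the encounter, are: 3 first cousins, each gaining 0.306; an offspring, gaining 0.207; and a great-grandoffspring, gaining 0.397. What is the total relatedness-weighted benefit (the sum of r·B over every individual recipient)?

0.267875

r to a first cousin = 0.125 (first cousins share one grandparent pair — two paths of length 4: r = 2·(1/2)^4 = 1/8).
r to an offspring = 0.5 (one parent–offspring link: r = (1/2)^1 = 1/2).
r to a great-grandoffspring = 1/8 (three parent–offspring links: r = (1/2)^3 = 1/8).
Summing one r·B term per recipient: 3·0.125·0.306 + 1·0.5·0.207 + 1·0.125·0.397 = 0.267875.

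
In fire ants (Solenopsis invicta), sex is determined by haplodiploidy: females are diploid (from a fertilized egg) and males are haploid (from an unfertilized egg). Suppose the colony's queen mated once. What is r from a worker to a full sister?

0.75

Haplodiploid full sisters inherit their father's entire haploid genome identically (contributing 1/2) and on average half of their mother's contribution (1/2 · 1/2 = 1/4); r = 1/2 + 1/4 = 3/4.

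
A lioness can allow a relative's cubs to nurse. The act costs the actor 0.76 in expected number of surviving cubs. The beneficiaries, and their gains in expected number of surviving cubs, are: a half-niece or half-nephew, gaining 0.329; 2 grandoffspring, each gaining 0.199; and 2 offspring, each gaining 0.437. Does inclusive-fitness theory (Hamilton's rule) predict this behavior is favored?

No

Hamilton's rule: the trait is favored when the sum of r·B over every recipient exceeds the actor's cost C.
r to a half-niece or half-nephew = 1/8 (half-aunt/uncle↔niece/nephew: one path of length 3: r = (1/2)^3 = 1/8).
r to a grandoffspring = 0.25 (two parent–offspring links: r = (1/2)^2 = 1/4).
r to an offspring = 0.5 (one parent–offspring link: r = (1/2)^1 = 1/2).
Summing one r·B term per recipient: 1·0.125·0.329 + 2·0.25·0.199 + 2·0.5·0.437 = 0.577625.
0.577625 < 0.76: the indirect benefit is less than the cost.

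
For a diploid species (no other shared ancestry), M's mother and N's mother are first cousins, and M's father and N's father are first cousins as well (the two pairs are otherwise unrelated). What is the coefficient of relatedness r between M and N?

0.0625

Relatedness sums over independent paths through distinct common ancestors.
M and N are related in two ways: second cousins through their mothers (r = 1/32) and second cousins through their fathers (r = 1/32).
r = 1/32 + 1/32 = 1/16 = 0.0625.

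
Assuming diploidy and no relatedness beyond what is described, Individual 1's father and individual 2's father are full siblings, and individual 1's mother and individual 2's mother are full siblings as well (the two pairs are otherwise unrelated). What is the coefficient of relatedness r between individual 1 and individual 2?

Relatedness sums over independent paths through distinct common ancestors.
Individual 1 and individual 2 are related in two ways: first cousins through their fathers (r = 1/8) and first cousins through their mothers (r = 1/8) — i.e. double first cousins.
r = 1/8 + 1/8 = 0.25.

0.25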